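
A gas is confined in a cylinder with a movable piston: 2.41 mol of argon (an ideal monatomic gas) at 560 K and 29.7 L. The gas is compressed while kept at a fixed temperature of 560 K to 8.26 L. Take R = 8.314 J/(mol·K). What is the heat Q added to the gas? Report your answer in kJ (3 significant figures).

Isothermal ⇒ ΔU = 0, so Q = W = nRT ln(V₂/V₁).
Q = (2.41)(8.314)(560) ln(8.26/29.7) = 11221 × -1.28 = -14359 J.

Q ≈ -14.4 kJ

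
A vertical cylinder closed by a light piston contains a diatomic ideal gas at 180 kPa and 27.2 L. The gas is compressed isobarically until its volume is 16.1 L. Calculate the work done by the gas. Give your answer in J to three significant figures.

W ≈ -2000 J

Isobaric: W = P ΔV.
W = (180 kPa)(16.1 − 27.2 L) = (180)(-11.1) = -1998 J.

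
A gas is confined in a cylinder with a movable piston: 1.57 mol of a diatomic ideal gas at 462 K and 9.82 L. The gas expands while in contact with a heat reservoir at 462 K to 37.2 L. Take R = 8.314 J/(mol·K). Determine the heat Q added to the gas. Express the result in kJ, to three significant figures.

Isothermal ⇒ ΔU = 0, so Q = W = nRT ln(V₂/V₁).
Q = (1.57)(8.314)(462) ln(37.2/9.82) = 6030 × 1.332 = 8032 J.

Q ≈ 8.03 kJ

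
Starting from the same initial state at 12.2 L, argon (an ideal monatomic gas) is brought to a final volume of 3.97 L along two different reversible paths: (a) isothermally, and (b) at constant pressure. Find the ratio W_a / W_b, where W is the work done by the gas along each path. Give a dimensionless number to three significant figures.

W_a / W_b ≈ 1.66

Path (a) isothermal: W = P₁V₁ ln(V₂/V₁) → W_a/(P₁V₁) = -1.123.
Path (b) isobaric: W = P₁(V₂ − V₁) → W_b/(P₁V₁) = -0.6746.
W_a / W_b = -1.123 / -0.6746 = 1.664.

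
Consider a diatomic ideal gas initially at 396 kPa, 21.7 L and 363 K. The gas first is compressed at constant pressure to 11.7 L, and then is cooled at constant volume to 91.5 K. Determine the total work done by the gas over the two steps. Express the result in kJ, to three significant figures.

W_total ≈ -3.96 kJ

Step 1 (isobaric): W = PΔV = (396 kPa)(11.7 − 21.7 L) = -3960 J.
Step 2 (isochoric): W = 0 (constant volume).
W_total = -3960 + 0 = -3960 J.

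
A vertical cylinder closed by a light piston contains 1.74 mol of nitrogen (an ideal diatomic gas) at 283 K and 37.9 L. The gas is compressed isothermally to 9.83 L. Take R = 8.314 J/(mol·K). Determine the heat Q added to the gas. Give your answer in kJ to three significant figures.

Isothermal ⇒ ΔU = 0, so Q = W = nRT ln(V₂/V₁).
Q = (1.74)(8.314)(283) ln(9.83/37.9) = 4094 × -1.35 = -5525 J.

Q ≈ -5.52 kJ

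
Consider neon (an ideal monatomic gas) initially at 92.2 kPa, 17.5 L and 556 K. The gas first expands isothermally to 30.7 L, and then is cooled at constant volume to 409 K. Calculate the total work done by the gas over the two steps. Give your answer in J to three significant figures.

W_total ≈ 907 J

Step 1 (isothermal): W = P₁V₁ ln(V₂/V₁) = (1614) ln(30.7/17.5) = 906.9 J.
Step 2 (isochoric): W = 0 (constant volume).
W_total = 906.9 + 0 = 906.9 J.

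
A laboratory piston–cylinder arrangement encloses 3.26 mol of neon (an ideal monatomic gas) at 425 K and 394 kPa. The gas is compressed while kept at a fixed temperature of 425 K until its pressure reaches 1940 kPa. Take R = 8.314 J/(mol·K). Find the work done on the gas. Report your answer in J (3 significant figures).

Isothermal process: W = nRT ln(V₂/V₁) = nRT ln(P₁/P₂).
W = (3.26)(8.314)(425) × ln(394/1940)
  = 11519 × ln(0.2031) = 11519 × -1.594
W_by_gas = -18362 J; work on gas = −W_by = 18362 J.

W ≈ 18400 J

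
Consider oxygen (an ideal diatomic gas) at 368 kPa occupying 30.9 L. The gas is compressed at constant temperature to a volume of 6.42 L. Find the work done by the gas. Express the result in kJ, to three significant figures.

Isothermal: W = nRT ln(V₂/V₁) = P₁V₁ ln(V₂/V₁).
P₁V₁ = (368 kPa)(30.9 L) = 11371 J.
W = 11371 × ln(6.42/30.9) = 11371 × -1.571
W_by_gas = -17868 J.

W ≈ -17.9 kJ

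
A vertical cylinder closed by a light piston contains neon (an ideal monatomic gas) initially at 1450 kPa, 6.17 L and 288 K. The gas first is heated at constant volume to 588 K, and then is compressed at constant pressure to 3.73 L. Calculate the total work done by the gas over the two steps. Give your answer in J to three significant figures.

W_total ≈ -7220 J

Step 1 (isochoric): W = 0 (constant volume).
After step 1: P = 2960 kPa (V unchanged).
Step 2 (isobaric): W = PΔV = (2960 kPa)(3.73 − 6.17 L) = -7223 J.
W_total = 0 − 7223 = -7223 J.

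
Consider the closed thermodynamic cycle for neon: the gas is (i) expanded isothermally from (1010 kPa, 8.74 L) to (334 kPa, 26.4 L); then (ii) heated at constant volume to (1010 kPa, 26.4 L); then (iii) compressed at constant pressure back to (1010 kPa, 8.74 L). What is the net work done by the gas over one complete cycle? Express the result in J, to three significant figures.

Leg (i): W = PᵢVᵢ ln(V_f/Vᵢ) = (8827) ln(26.4/8.74) = 9758 J.
Leg (ii): W = 0.
Leg (iii): W = PΔV = (1010)(8.74 − 26.4) = -17837 J.
W_net = 9758 − 17837 = -8078 J.

W_net ≈ -8080 J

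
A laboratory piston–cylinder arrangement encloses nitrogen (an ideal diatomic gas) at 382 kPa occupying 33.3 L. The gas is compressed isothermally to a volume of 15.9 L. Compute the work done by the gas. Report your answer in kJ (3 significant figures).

W ≈ -9.40 kJ

Isothermal: W = nRT ln(V₂/V₁) = P₁V₁ ln(V₂/V₁).
P₁V₁ = (382 kPa)(33.3 L) = 12721 J.
W = 12721 × ln(15.9/33.3) = 12721 × -0.7392
W_by_gas = -9404 J.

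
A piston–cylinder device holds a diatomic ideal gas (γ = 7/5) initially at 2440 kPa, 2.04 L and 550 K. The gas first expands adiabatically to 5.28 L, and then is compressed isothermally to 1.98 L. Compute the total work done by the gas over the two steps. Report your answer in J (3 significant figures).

W_total ≈ 600 J

Step 1 (adiabatic): W = (P₁V₁ − P₂V₂)/(γ−1) = (4978 − 3403)/0.4 = 3937 J.
After step 1: P = 644.4 kPa, V = 5.28 L, T = 376 K.
Step 2 (isothermal): W = P₁V₁ ln(V₂/V₁) = (3403) ln(1.98/5.28) = -3337 J.
W_total = 3937 − 3337 = 599.9 J.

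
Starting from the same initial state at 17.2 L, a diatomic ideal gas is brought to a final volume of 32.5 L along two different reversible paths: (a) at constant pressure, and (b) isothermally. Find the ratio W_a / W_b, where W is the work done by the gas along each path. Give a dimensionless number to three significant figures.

Path (a) isobaric: W = P₁(V₂ − V₁) → W_a/(P₁V₁) = 0.8895.
Path (b) isothermal: W = P₁V₁ ln(V₂/V₁) → W_b/(P₁V₁) = 0.6363.
W_a / W_b = 0.8895 / 0.6363 = 1.398.

W_a / W_b ≈ 1.40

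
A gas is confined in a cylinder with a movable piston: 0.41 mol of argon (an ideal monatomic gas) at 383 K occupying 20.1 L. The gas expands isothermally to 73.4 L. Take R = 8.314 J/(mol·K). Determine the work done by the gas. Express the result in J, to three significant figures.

W ≈ 1690 J

Isothermal: W = nRT ln(V₂/V₁).
W = (0.41)(8.314)(383) × ln(73.4/20.1)
  = 1306 × 1.295
W_by_gas = 1691 J.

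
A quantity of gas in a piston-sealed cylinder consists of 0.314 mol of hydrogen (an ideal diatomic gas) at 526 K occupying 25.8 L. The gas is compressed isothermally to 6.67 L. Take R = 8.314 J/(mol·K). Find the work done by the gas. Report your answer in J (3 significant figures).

W ≈ -1860 J

Isothermal: W = nRT ln(V₂/V₁).
W = (0.314)(8.314)(526) × ln(6.67/25.8)
  = 1373 × -1.353
W_by_gas = -1858 J.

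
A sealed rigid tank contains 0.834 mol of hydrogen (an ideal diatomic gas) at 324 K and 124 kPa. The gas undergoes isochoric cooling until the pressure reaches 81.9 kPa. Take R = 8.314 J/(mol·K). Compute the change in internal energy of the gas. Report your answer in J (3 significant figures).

ΔU ≈ -1910 J

Constant volume ⇒ W = 0, so Q = ΔU = nCᵥΔT with Cᵥ = 5R/2 = 20.79 J/(mol·K).
At constant V, T₂/T₁ = P₂/P₁ ⇒ ΔT = T₁(P₂/P₁ − 1) = 324·(81.9/124 − 1) = -110 K.
ΔU = (0.834)(20.79)(-110) = -1907 J.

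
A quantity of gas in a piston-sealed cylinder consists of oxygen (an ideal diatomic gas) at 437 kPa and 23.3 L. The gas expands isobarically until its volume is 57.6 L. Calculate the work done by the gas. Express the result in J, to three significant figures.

W ≈ 15000 J

Isobaric: W = P ΔV.
W = (437 kPa)(57.6 − 23.3 L) = (437)(34.3) = 14989 J.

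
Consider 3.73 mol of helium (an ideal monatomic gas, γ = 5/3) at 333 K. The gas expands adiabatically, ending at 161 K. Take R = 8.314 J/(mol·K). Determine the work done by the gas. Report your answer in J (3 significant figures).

Adiabatic ⇒ Q = 0, so W_by = −ΔU = nCᵥ(T₁ − T₂).
Cᵥ = 3R/2 = 12.47 J/(mol·K).
W = (3.73)(12.47)(333 − 161) = 8001 J.

W ≈ 8000 J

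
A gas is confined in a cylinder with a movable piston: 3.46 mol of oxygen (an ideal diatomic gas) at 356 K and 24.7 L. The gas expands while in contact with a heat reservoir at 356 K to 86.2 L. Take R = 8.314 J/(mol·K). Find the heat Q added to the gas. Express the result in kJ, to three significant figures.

Isothermal ⇒ ΔU = 0, so Q = W = nRT ln(V₂/V₁).
Q = (3.46)(8.314)(356) ln(86.2/24.7) = 10241 × 1.25 = 12800 J.

Q ≈ 12.8 kJ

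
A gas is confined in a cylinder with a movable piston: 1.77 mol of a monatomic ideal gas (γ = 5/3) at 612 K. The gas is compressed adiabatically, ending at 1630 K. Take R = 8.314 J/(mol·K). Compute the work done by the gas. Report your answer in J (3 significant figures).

Adiabatic ⇒ Q = 0, so W_by = −ΔU = nCᵥ(T₁ − T₂).
Cᵥ = 3R/2 = 12.47 J/(mol·K).
W = (1.77)(12.47)(612 − 1630) = -22471 J.

W ≈ -22500 J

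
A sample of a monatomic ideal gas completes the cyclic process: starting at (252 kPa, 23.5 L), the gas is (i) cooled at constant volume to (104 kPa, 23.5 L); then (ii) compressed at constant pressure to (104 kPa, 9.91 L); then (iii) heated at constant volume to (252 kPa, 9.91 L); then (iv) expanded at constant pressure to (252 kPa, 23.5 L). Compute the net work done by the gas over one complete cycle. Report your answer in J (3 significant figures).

Constant-volume legs do no work.
W(ii) = (104)(9.91 − 23.5) = -1413 J; W(iv) = (252)(23.5 − 9.91) = 3425 J.
W_net = -1413 + 3425 = 2011 J (the clockwise enclosed area).

W_net ≈ 2010 J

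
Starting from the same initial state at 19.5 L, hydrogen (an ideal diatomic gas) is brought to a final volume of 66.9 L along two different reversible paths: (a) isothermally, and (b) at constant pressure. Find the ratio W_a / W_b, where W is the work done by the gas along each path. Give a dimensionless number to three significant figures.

W_a / W_b ≈ 0.507

Path (a) isothermal: W = P₁V₁ ln(V₂/V₁) → W_a/(P₁V₁) = 1.233.
Path (b) isobaric: W = P₁(V₂ − V₁) → W_b/(P₁V₁) = 2.431.
W_a / W_b = 1.233 / 2.431 = 0.5072.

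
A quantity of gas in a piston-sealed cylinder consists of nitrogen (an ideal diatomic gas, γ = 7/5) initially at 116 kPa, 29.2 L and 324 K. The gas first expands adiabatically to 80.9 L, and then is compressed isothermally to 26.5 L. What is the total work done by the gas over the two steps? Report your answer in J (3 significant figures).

W_total ≈ 320 J

Step 1 (adiabatic): W = (P₁V₁ − P₂V₂)/(γ−1) = (3387 − 2253)/0.4 = 2835 J.
After step 1: P = 27.85 kPa, V = 80.9 L, T = 215.5 K.
Step 2 (isothermal): W = P₁V₁ ln(V₂/V₁) = (2253) ln(26.5/80.9) = -2515 J.
W_total = 2835 − 2515 = 320 J.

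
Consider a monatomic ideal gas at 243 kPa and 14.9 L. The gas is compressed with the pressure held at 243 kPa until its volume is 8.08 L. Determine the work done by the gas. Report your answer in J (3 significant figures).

Isobaric: W = P ΔV.
W = (243 kPa)(8.08 − 14.9 L) = (243)(-6.82) = -1657 J.

W ≈ -1660 J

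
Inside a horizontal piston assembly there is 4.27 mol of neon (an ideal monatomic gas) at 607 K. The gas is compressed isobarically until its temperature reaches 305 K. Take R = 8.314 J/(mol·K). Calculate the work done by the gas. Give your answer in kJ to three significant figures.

W ≈ -10.7 kJ

Isobaric: W = P ΔV = nR ΔT.
W = (4.27)(8.314)(305 − 607) = -10721 J.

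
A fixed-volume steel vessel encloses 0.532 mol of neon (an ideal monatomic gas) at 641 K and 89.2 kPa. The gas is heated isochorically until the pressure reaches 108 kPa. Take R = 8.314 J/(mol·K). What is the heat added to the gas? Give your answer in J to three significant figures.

Q ≈ 896 J

Constant volume ⇒ W = 0, so Q = ΔU = nCᵥΔT with Cᵥ = 3R/2 = 12.47 J/(mol·K).
At constant V, T₂/T₁ = P₂/P₁ ⇒ ΔT = T₁(P₂/P₁ − 1) = 641·(108/89.2 − 1) = 135.1 K.
ΔU = (0.532)(12.47)(135.1) = 896.3 J.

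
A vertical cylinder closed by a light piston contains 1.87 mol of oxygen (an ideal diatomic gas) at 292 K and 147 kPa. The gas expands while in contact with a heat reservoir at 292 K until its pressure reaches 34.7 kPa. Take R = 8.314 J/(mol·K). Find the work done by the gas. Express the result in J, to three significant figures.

W ≈ 6550 J

Isothermal process: W = nRT ln(V₂/V₁) = nRT ln(P₁/P₂).
W = (1.87)(8.314)(292) × ln(147/34.7)
  = 4540 × ln(4.236) = 4540 × 1.444
W_by_gas = 6554 J.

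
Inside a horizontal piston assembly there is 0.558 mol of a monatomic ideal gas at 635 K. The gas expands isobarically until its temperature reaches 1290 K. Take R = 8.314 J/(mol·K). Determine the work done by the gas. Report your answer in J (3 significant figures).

Isobaric: W = P ΔV = nR ΔT.
W = (0.558)(8.314)(1290 − 635) = 3039 J.

W ≈ 3040 J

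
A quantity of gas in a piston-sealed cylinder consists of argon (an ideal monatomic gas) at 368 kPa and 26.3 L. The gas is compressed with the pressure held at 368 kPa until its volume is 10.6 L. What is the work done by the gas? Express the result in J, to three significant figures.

W ≈ -5780 J

Isobaric: W = P ΔV.
W = (368 kPa)(10.6 − 26.3 L) = (368)(-15.7) = -5778 J.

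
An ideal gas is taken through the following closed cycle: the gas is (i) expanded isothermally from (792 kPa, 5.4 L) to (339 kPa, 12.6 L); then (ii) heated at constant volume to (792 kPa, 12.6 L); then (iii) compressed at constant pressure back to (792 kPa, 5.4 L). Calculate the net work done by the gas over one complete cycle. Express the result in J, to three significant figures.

W_net ≈ -2080 J

Leg (i): W = PᵢVᵢ ln(V_f/Vᵢ) = (4277) ln(12.6/5.4) = 3624 J.
Leg (ii): W = 0.
Leg (iii): W = PΔV = (792)(5.4 − 12.6) = -5702 J.
W_net = 3624 − 5702 = -2079 J.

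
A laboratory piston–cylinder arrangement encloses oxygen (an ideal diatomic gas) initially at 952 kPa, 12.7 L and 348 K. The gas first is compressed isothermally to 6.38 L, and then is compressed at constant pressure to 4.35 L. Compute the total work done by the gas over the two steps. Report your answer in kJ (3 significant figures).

Step 1 (isothermal): W = P₁V₁ ln(V₂/V₁) = (12090) ln(6.38/12.7) = -8323 J.
After step 1: P = 1895 kPa, V = 6.38 L, T = 348 K.
Step 2 (isobaric): W = PΔV = (1895 kPa)(4.35 − 6.38 L) = -3847 J.
W_total = -8323 − 3847 = -12170 J.

W_total ≈ -12.2 kJ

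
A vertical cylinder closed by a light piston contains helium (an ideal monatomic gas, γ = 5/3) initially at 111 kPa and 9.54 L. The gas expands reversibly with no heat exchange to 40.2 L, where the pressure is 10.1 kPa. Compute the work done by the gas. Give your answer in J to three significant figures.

W ≈ 979 J

Adiabatic: W = (P₁V₁ − P₂V₂)/(γ − 1) with γ = 5/3.
P₁V₁ = 1059 J, P₂V₂ = 406 J.
W = (1059 − 406) / 0.6667 = 979.4 J.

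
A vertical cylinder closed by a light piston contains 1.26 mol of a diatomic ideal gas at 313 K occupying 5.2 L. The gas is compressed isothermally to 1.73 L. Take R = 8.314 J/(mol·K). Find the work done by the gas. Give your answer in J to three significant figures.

W ≈ -3610 J

Isothermal: W = nRT ln(V₂/V₁).
W = (1.26)(8.314)(313) × ln(1.73/5.2)
  = 3279 × -1.101
W_by_gas = -3609 J.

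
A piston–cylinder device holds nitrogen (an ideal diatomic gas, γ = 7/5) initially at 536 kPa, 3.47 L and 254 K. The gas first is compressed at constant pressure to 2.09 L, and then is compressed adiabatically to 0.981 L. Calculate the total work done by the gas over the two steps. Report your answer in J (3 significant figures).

W_total ≈ -1730 J

Step 1 (isobaric): W = PΔV = (536 kPa)(2.09 − 3.47 L) = -739.7 J.
After step 1: P = 536 kPa, V = 2.09 L, T = 153 K.
Step 2 (adiabatic): W = (P₁V₁ − P₂V₂)/(γ−1) = (1120 − 1516)/0.4 = -989.4 J.
W_total = -739.7 − 989.4 = -1729 J.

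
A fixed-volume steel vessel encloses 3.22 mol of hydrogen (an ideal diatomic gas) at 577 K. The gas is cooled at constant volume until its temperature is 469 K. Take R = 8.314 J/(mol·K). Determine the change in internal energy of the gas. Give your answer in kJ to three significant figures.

Constant volume ⇒ W = 0, so Q = ΔU = nCᵥΔT with Cᵥ = 5R/2 = 20.79 J/(mol·K).
ΔU = (3.22)(20.79)(469 − 577) = -7228 J.

ΔU ≈ -7.23 kJ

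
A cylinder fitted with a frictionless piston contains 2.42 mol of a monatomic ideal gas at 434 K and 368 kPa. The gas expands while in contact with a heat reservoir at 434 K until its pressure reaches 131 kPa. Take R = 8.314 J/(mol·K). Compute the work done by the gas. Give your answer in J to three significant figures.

W ≈ 9020 J

Isothermal process: W = nRT ln(V₂/V₁) = nRT ln(P₁/P₂).
W = (2.42)(8.314)(434) × ln(368/131)
  = 8732 × ln(2.809) = 8732 × 1.033
W_by_gas = 9019 J.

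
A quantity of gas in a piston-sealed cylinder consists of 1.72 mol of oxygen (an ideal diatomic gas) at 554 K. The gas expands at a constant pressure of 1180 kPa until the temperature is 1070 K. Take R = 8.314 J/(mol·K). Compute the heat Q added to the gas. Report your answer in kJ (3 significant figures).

Isobaric: W = nRΔT = (1.72)(8.314)(516) = 7379 J.
ΔU = nCᵥΔT with Cᵥ = 5R/2: ΔU = (1.72)(20.79)(516) = 18447 J.
Q = ΔU + W = 18447 + 7379 = 25826 J.

Q ≈ 25.8 kJ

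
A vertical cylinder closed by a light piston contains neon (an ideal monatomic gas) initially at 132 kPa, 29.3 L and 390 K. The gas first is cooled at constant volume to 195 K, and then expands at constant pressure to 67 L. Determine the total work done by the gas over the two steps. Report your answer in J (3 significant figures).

W_total ≈ 2490 J

Step 1 (isochoric): W = 0 (constant volume).
After step 1: P = 66 kPa (V unchanged).
Step 2 (isobaric): W = PΔV = (66 kPa)(67 − 29.3 L) = 2488 J.
W_total = 0 + 2488 = 2488 J.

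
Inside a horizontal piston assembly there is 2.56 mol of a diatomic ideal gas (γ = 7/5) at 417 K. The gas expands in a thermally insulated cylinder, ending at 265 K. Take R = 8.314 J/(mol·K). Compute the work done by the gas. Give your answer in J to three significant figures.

W ≈ 8090 J

Adiabatic ⇒ Q = 0, so W_by = −ΔU = nCᵥ(T₁ − T₂).
Cᵥ = 5R/2 = 20.79 J/(mol·K).
W = (2.56)(20.79)(417 − 265) = 8088 J.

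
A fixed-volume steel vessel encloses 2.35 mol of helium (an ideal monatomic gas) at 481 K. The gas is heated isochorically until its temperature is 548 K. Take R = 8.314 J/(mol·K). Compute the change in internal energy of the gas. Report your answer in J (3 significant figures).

ΔU ≈ 1960 J

Constant volume ⇒ W = 0, so Q = ΔU = nCᵥΔT with Cᵥ = 3R/2 = 12.47 J/(mol·K).
ΔU = (2.35)(12.47)(548 − 481) = 1964 J.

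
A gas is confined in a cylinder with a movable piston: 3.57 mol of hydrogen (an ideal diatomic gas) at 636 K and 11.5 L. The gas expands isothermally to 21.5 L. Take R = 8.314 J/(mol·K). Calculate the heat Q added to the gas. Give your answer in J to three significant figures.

Q ≈ 11800 J

Isothermal ⇒ ΔU = 0, so Q = W = nRT ln(V₂/V₁).
Q = (3.57)(8.314)(636) ln(21.5/11.5) = 18877 × 0.6257 = 11812 J.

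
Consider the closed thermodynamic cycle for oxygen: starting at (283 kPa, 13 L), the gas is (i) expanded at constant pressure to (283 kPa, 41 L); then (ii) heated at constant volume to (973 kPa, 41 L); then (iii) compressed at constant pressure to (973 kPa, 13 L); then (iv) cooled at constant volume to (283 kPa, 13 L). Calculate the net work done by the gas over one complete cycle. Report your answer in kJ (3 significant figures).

W_net ≈ -19.3 kJ

Constant-volume legs do no work.
W(i) = (283)(41 − 13) = 7924 J; W(iii) = (973)(13 − 41) = -27244 J.
W_net = 7924 − 27244 = -19320 J (the counter-clockwise enclosed area).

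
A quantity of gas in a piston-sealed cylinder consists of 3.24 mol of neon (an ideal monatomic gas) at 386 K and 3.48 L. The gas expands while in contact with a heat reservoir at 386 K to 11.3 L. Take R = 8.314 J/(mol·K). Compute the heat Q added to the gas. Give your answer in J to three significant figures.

Q ≈ 12200 J

Isothermal ⇒ ΔU = 0, so Q = W = nRT ln(V₂/V₁).
Q = (3.24)(8.314)(386) ln(11.3/3.48) = 10398 × 1.178 = 12246 J.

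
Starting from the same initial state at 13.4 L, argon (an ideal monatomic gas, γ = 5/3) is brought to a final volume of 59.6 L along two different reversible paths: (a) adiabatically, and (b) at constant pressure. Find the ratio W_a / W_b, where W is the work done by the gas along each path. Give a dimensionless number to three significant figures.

Path (a) adiabatic: W = P₁V₁(1 − (V₁/V₂)^(γ−1))/(γ−1) → W_a/(P₁V₁) = 0.9454.
Path (b) isobaric: W = P₁(V₂ − V₁) → W_b/(P₁V₁) = 3.448.
W_a / W_b = 0.9454 / 3.448 = 0.2742.

W_a / W_b ≈ 0.274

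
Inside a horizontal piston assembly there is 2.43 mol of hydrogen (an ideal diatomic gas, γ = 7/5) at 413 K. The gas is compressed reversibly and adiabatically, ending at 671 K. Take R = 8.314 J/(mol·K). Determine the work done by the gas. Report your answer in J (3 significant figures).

W ≈ -13000 J

Adiabatic ⇒ Q = 0, so W_by = −ΔU = nCᵥ(T₁ − T₂).
Cᵥ = 5R/2 = 20.79 J/(mol·K).
W = (2.43)(20.79)(413 − 671) = -13031 J.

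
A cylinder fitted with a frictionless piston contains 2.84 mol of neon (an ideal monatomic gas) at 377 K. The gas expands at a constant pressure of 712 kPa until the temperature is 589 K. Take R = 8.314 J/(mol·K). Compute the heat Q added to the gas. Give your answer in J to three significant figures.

Q ≈ 12500 J

Isobaric: W = nRΔT = (2.84)(8.314)(212) = 5006 J.
ΔU = nCᵥΔT with Cᵥ = 3R/2: ΔU = (2.84)(12.47)(212) = 7509 J.
Q = ΔU + W = 7509 + 5006 = 12514 J.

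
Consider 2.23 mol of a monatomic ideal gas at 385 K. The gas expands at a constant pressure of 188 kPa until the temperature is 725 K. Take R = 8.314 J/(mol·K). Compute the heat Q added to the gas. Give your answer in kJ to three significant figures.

Q ≈ 15.8 kJ

Isobaric: W = nRΔT = (2.23)(8.314)(340) = 6304 J.
ΔU = nCᵥΔT with Cᵥ = 3R/2: ΔU = (2.23)(12.47)(340) = 9456 J.
Q = ΔU + W = 9456 + 6304 = 15759 J.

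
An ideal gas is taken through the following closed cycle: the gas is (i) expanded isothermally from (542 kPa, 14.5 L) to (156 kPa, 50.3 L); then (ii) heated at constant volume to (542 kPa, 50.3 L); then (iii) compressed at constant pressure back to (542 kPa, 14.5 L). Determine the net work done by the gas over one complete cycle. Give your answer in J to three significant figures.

Leg (i): W = PᵢVᵢ ln(V_f/Vᵢ) = (7859) ln(50.3/14.5) = 9775 J.
Leg (ii): W = 0.
Leg (iii): W = PΔV = (542)(14.5 − 50.3) = -19404 J.
W_net = 9775 − 19404 = -9628 J.

W_net ≈ -9630 J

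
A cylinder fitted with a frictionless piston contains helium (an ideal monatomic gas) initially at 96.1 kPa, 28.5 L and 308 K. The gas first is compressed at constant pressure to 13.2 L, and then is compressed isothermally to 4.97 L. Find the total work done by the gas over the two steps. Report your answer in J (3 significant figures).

W_total ≈ -2710 J

Step 1 (isobaric): W = PΔV = (96.1 kPa)(13.2 − 28.5 L) = -1470 J.
After step 1: P = 96.1 kPa, V = 13.2 L, T = 142.7 K.
Step 2 (isothermal): W = P₁V₁ ln(V₂/V₁) = (1269) ln(4.97/13.2) = -1239 J.
W_total = -1470 − 1239 = -2709 J.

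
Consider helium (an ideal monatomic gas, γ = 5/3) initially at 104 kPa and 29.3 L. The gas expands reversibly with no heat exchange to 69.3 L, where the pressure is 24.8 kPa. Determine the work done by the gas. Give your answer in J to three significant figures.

W ≈ 1990 J

Adiabatic: W = (P₁V₁ − P₂V₂)/(γ − 1) with γ = 5/3.
P₁V₁ = 3047 J, P₂V₂ = 1719 J.
W = (3047 − 1719) / 0.6667 = 1993 J.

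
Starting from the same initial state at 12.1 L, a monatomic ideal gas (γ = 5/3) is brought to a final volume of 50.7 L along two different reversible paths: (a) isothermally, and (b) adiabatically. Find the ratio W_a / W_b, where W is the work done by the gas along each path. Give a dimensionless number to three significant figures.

W_a / W_b ≈ 1.55

Path (a) isothermal: W = P₁V₁ ln(V₂/V₁) → W_a/(P₁V₁) = 1.433.
Path (b) adiabatic: W = P₁V₁(1 − (V₁/V₂)^(γ−1))/(γ−1) → W_b/(P₁V₁) = 0.9229.
W_a / W_b = 1.433 / 0.9229 = 1.552.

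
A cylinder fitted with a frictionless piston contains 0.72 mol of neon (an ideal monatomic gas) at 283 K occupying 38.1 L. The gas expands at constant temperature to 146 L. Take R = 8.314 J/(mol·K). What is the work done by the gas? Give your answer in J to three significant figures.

Isothermal: W = nRT ln(V₂/V₁).
W = (0.72)(8.314)(283) × ln(146/38.1)
  = 1694 × 1.343
W_by_gas = 2276 J.

W ≈ 2280 J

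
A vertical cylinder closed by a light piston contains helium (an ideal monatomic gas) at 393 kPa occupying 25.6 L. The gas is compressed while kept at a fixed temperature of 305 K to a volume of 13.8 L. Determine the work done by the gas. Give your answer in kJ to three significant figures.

Isothermal: W = nRT ln(V₂/V₁) = P₁V₁ ln(V₂/V₁).
P₁V₁ = (393 kPa)(25.6 L) = 10061 J.
W = 10061 × ln(13.8/25.6) = 10061 × -0.6179
W_by_gas = -6217 J.

W ≈ -6.22 kJ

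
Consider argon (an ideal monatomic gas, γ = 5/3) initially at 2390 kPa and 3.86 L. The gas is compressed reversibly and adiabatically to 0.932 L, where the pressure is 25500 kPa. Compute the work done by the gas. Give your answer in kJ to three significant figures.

W ≈ -21.8 kJ

Adiabatic: W = (P₁V₁ − P₂V₂)/(γ − 1) with γ = 5/3.
P₁V₁ = 9225 J, P₂V₂ = 23766 J.
W = (9225 − 23766) / 0.6667 = -21811 J.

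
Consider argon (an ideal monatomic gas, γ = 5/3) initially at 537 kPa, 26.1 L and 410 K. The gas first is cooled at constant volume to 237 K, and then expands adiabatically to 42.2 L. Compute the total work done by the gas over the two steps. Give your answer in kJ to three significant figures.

W_total ≈ 3.33 kJ

Step 1 (isochoric): W = 0 (constant volume).
After step 1: P = 310.4 kPa (V unchanged).
Step 2 (adiabatic): W = (P₁V₁ − P₂V₂)/(γ−1) = (8102 − 5881)/0.667 = 3331 J.
W_total = 0 + 3331 = 3331 J.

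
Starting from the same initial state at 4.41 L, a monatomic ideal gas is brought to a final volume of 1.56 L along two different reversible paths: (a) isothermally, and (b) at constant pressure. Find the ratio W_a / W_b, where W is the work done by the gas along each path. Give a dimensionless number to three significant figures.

Path (a) isothermal: W = P₁V₁ ln(V₂/V₁) → W_a/(P₁V₁) = -1.039.
Path (b) isobaric: W = P₁(V₂ − V₁) → W_b/(P₁V₁) = -0.6463.
W_a / W_b = -1.039 / -0.6463 = 1.608.

W_a / W_b ≈ 1.61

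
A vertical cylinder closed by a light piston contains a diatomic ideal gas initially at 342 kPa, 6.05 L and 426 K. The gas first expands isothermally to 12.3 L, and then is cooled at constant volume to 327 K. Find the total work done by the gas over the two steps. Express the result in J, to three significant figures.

Step 1 (isothermal): W = P₁V₁ ln(V₂/V₁) = (2069) ln(12.3/6.05) = 1468 J.
Step 2 (isochoric): W = 0 (constant volume).
W_total = 1468 + 0 = 1468 J.

W_total ≈ 1470 J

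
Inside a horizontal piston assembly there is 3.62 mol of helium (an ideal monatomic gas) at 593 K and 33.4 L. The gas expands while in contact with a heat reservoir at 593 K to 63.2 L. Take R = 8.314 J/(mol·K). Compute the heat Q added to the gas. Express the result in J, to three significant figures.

Q ≈ 11400 J

Isothermal ⇒ ΔU = 0, so Q = W = nRT ln(V₂/V₁).
Q = (3.62)(8.314)(593) ln(63.2/33.4) = 17847 × 0.6377 = 11382 J.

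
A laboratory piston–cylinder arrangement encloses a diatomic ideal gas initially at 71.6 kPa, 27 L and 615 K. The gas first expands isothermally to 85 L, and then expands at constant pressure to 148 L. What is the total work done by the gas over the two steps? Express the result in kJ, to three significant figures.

W_total ≈ 3.65 kJ

Step 1 (isothermal): W = P₁V₁ ln(V₂/V₁) = (1933) ln(85/27) = 2217 J.
After step 1: P = 22.74 kPa, V = 85 L, T = 615 K.
Step 2 (isobaric): W = PΔV = (22.74 kPa)(148 − 85 L) = 1433 J.
W_total = 2217 + 1433 = 3650 J.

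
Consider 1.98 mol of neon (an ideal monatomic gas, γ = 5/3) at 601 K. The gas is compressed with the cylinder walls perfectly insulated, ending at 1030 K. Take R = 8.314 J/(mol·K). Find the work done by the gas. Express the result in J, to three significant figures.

W ≈ -10600 J

Adiabatic ⇒ Q = 0, so W_by = −ΔU = nCᵥ(T₁ − T₂).
Cᵥ = 3R/2 = 12.47 J/(mol·K).
W = (1.98)(12.47)(601 − 1030) = -10593 J.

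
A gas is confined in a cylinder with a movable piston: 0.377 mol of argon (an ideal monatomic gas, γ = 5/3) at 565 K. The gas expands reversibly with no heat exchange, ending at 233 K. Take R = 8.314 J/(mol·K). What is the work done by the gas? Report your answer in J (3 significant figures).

Adiabatic ⇒ Q = 0, so W_by = −ΔU = nCᵥ(T₁ − T₂).
Cᵥ = 3R/2 = 12.47 J/(mol·K).
W = (0.377)(12.47)(565 − 233) = 1561 J.

W ≈ 1560 J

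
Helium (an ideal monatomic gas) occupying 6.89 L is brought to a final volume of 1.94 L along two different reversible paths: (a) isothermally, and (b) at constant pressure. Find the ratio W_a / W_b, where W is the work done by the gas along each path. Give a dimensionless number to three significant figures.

Path (a) isothermal: W = P₁V₁ ln(V₂/V₁) → W_a/(P₁V₁) = -1.267.
Path (b) isobaric: W = P₁(V₂ − V₁) → W_b/(P₁V₁) = -0.7184.
W_a / W_b = -1.267 / -0.7184 = 1.764.

W_a / W_b ≈ 1.76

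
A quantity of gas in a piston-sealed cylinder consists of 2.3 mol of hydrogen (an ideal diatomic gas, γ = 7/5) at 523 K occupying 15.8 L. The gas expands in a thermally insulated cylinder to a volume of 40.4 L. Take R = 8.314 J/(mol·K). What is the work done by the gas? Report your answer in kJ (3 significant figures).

W ≈ 7.83 kJ

Adiabatic: TV^(γ−1) = const with γ = 7/5.
T₂ = T₁ (V₁/V₂)^(γ−1) = 523 × (15.8/40.4)^0.4 = 523 × 0.6869 = 359.3 K.
W_by = nCᵥ(T₁ − T₂) = (2.3)(20.79)(523 − 359.3) = 7828 J.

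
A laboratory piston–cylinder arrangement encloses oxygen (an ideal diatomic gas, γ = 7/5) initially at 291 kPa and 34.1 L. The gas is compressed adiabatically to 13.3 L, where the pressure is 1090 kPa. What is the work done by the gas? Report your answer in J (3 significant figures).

W ≈ -11400 J

Adiabatic: W = (P₁V₁ − P₂V₂)/(γ − 1) with γ = 7/5.
P₁V₁ = 9923 J, P₂V₂ = 14497 J.
W = (9923 − 14497) / 0.4 = -11435 J.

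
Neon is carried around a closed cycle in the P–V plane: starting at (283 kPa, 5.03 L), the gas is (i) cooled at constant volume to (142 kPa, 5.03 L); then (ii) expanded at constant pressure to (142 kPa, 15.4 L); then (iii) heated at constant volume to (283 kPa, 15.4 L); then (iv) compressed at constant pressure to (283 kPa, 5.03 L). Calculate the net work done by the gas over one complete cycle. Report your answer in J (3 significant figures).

W_net ≈ -1460 J

Constant-volume legs do no work.
W(ii) = (142)(15.4 − 5.03) = 1473 J; W(iv) = (283)(5.03 − 15.4) = -2935 J.
W_net = 1473 − 2935 = -1462 J (the counter-clockwise enclosed area).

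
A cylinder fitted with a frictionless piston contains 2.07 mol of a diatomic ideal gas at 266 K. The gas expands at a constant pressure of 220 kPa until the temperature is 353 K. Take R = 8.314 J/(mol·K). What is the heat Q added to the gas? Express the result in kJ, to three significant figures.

Isobaric: W = nRΔT = (2.07)(8.314)(87) = 1497 J.
ΔU = nCᵥΔT with Cᵥ = 5R/2: ΔU = (2.07)(20.79)(87) = 3743 J.
Q = ΔU + W = 3743 + 1497 = 5240 J.

Q ≈ 5.24 kJ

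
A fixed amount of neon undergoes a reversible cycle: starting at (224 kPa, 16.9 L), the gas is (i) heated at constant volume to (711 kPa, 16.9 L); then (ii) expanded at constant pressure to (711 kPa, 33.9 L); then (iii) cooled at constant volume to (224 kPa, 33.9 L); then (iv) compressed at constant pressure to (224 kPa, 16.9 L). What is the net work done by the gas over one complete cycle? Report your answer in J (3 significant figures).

Constant-volume legs do no work.
W(ii) = (711)(33.9 − 16.9) = 12087 J; W(iv) = (224)(16.9 − 33.9) = -3808 J.
W_net = 12087 − 3808 = 8279 J (the clockwise enclosed area).

W_net ≈ 8280 J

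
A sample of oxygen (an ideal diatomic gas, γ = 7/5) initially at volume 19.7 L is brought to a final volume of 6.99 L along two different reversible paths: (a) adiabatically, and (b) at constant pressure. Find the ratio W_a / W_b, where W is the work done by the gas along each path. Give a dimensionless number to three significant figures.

Path (a) adiabatic: W = P₁V₁(1 − (V₁/V₂)^(γ−1))/(γ−1) → W_a/(P₁V₁) = -1.284.
Path (b) isobaric: W = P₁(V₂ − V₁) → W_b/(P₁V₁) = -0.6452.
W_a / W_b = -1.284 / -0.6452 = 1.99.

W_a / W_b ≈ 1.99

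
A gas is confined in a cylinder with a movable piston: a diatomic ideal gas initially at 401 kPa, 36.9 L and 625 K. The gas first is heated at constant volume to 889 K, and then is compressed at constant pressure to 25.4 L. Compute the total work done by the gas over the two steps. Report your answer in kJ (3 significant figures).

Step 1 (isochoric): W = 0 (constant volume).
After step 1: P = 570.4 kPa (V unchanged).
Step 2 (isobaric): W = PΔV = (570.4 kPa)(25.4 − 36.9 L) = -6559 J.
W_total = 0 − 6559 = -6559 J.

W_total ≈ -6.56 kJ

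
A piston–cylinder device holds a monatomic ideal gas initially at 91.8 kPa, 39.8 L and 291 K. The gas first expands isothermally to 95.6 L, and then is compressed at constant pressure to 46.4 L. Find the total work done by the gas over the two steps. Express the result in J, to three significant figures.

Step 1 (isothermal): W = P₁V₁ ln(V₂/V₁) = (3654) ln(95.6/39.8) = 3202 J.
After step 1: P = 38.22 kPa, V = 95.6 L, T = 291 K.
Step 2 (isobaric): W = PΔV = (38.22 kPa)(46.4 − 95.6 L) = -1880 J.
W_total = 3202 − 1880 = 1321 J.

W_total ≈ 1320 J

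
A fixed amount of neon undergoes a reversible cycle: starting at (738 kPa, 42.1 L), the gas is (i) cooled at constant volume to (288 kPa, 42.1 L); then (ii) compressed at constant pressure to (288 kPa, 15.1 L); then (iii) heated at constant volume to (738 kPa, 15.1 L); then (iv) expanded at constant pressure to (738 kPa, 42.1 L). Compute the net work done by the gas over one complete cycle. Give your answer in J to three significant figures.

Constant-volume legs do no work.
W(ii) = (288)(15.1 − 42.1) = -7776 J; W(iv) = (738)(42.1 − 15.1) = 19926 J.
W_net = -7776 + 19926 = 12150 J (the clockwise enclosed area).

W_net ≈ 12200 J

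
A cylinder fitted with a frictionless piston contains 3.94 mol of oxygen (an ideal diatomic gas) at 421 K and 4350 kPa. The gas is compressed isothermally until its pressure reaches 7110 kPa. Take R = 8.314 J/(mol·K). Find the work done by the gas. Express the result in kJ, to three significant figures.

W ≈ -6.78 kJ

Isothermal process: W = nRT ln(V₂/V₁) = nRT ln(P₁/P₂).
W = (3.94)(8.314)(421) × ln(4350/7110)
  = 13791 × ln(0.6118) = 13791 × -0.4913
W_by_gas = -6776 J.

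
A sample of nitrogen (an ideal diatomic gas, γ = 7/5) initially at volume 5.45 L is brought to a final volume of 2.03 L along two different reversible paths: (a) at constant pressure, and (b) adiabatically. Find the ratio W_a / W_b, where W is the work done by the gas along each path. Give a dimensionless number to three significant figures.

W_a / W_b ≈ 0.518

Path (a) isobaric: W = P₁(V₂ − V₁) → W_a/(P₁V₁) = -0.6275.
Path (b) adiabatic: W = P₁V₁(1 − (V₁/V₂)^(γ−1))/(γ−1) → W_b/(P₁V₁) = -1.211.
W_a / W_b = -0.6275 / -1.211 = 0.5182.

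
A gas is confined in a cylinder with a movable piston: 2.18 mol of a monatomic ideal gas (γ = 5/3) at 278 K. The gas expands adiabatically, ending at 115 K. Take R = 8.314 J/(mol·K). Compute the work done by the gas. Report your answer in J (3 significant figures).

Adiabatic ⇒ Q = 0, so W_by = −ΔU = nCᵥ(T₁ − T₂).
Cᵥ = 3R/2 = 12.47 J/(mol·K).
W = (2.18)(12.47)(278 − 115) = 4431 J.

W ≈ 4430 J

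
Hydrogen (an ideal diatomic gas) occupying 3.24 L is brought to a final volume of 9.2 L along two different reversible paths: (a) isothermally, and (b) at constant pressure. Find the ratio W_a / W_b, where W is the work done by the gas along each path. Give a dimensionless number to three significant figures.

W_a / W_b ≈ 0.567

Path (a) isothermal: W = P₁V₁ ln(V₂/V₁) → W_a/(P₁V₁) = 1.044.
Path (b) isobaric: W = P₁(V₂ − V₁) → W_b/(P₁V₁) = 1.84.
W_a / W_b = 1.044 / 1.84 = 0.5673.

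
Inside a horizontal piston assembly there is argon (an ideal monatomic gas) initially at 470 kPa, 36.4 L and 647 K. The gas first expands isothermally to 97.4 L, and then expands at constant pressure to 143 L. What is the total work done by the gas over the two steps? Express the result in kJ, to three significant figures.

Step 1 (isothermal): W = P₁V₁ ln(V₂/V₁) = (17108) ln(97.4/36.4) = 16839 J.
After step 1: P = 175.6 kPa, V = 97.4 L, T = 647 K.
Step 2 (isobaric): W = PΔV = (175.6 kPa)(143 − 97.4 L) = 8009 J.
W_total = 16839 + 8009 = 24848 J.

W_total ≈ 24.8 kJ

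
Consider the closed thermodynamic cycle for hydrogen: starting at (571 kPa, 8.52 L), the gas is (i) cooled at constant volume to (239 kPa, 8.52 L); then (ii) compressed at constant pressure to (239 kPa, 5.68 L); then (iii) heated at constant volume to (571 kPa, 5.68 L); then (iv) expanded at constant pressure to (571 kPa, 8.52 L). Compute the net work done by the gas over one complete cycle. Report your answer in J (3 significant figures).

Constant-volume legs do no work.
W(ii) = (239)(5.68 − 8.52) = -678.8 J; W(iv) = (571)(8.52 − 5.68) = 1622 J.
W_net = -678.8 + 1622 = 942.9 J (the clockwise enclosed area).

W_net ≈ 943 J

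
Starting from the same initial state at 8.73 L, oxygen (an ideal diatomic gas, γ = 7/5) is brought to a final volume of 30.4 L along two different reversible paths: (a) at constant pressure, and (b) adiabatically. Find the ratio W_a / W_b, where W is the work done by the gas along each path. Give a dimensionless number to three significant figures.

W_a / W_b ≈ 2.53

Path (a) isobaric: W = P₁(V₂ − V₁) → W_a/(P₁V₁) = 2.482.
Path (b) adiabatic: W = P₁V₁(1 − (V₁/V₂)^(γ−1))/(γ−1) → W_b/(P₁V₁) = 0.9823.
W_a / W_b = 2.482 / 0.9823 = 2.527.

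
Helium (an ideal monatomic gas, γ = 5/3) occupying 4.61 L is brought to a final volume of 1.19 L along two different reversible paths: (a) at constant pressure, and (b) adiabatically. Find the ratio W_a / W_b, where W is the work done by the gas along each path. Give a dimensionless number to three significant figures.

W_a / W_b ≈ 0.337

Path (a) isobaric: W = P₁(V₂ − V₁) → W_a/(P₁V₁) = -0.7419.
Path (b) adiabatic: W = P₁V₁(1 − (V₁/V₂)^(γ−1))/(γ−1) → W_b/(P₁V₁) = -2.2.
W_a / W_b = -0.7419 / -2.2 = 0.3372.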